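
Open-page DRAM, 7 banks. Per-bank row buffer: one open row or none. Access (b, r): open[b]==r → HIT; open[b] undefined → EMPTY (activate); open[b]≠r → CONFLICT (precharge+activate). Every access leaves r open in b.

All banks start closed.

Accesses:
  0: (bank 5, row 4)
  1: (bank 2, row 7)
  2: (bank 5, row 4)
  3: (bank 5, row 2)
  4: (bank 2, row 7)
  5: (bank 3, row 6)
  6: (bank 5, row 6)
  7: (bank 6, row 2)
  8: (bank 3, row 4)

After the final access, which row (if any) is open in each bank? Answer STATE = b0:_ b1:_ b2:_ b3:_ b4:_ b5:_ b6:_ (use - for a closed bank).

  [0] b5 r4: no row ⇒ E
  [1] b2 r7: no row ⇒ E
  [2] b5 r4: had r4 ⇒ H
  [3] b5 r2: had r4 ⇒ C
  [4] b2 r7: had r7 ⇒ H
  [5] b3 r6: no row ⇒ E
  [6] b5 r6: had r2 ⇒ C
  [7] b6 r2: no row ⇒ E
  [8] b3 r4: had r6 ⇒ C

STATE = b0:- b1:- b2:7 b3:4 b4:- b5:6 b6:2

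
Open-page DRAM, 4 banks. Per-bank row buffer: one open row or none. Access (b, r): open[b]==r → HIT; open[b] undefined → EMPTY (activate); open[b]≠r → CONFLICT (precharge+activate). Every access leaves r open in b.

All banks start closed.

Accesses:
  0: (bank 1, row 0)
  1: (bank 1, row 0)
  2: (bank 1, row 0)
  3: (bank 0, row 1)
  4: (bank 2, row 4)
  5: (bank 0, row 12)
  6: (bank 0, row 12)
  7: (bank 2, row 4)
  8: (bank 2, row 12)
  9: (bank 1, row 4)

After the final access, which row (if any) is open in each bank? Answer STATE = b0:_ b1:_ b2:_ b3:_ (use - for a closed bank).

STATE = b0:12 b1:4 b2:12 b3:-

#0 (1,0) E
#1 (1,0) H  (was 0)
#2 (1,0) H  (was 0)
#3 (0,1) E
#4 (2,4) E
#5 (0,12) C  (was 1)
#6 (0,12) H  (was 12)
#7 (2,4) H  (was 4)
#8 (2,12) C  (was 4)
#9 (1,4) C  (was 0)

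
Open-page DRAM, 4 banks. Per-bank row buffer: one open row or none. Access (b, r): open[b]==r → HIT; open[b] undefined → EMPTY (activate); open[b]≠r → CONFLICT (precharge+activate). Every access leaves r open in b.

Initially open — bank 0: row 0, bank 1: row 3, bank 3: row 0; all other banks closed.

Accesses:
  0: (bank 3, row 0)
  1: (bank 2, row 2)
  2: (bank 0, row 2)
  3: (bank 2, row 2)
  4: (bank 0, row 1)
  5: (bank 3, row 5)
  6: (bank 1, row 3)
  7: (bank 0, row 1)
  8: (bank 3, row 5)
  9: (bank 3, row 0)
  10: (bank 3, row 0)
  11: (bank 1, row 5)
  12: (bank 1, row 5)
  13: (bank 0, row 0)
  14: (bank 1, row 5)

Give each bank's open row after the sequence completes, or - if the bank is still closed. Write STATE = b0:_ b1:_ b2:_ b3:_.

0: bank 3 row 0 — prev 0 → HIT
1: bank 2 row 2 — prev None → EMPTY
2: bank 0 row 2 — prev 0 → CONFLICT
3: bank 2 row 2 — prev 2 → HIT
4: bank 0 row 1 — prev 2 → CONFLICT
5: bank 3 row 5 — prev 0 → CONFLICT
6: bank 1 row 3 — prev 3 → HIT
7: bank 0 row 1 — prev 1 → HIT
8: bank 3 row 5 — prev 5 → HIT
9: bank 3 row 0 — prev 5 → CONFLICT
10: bank 3 row 0 — prev 0 → HIT
11: bank 1 row 5 — prev 3 → CONFLICT
12: bank 1 row 5 — prev 5 → HIT
13: bank 0 row 0 — prev 1 → CONFLICT
14: bank 1 row 5 — prev 5 → HIT

STATE = b0:0 b1:5 b2:2 b3:0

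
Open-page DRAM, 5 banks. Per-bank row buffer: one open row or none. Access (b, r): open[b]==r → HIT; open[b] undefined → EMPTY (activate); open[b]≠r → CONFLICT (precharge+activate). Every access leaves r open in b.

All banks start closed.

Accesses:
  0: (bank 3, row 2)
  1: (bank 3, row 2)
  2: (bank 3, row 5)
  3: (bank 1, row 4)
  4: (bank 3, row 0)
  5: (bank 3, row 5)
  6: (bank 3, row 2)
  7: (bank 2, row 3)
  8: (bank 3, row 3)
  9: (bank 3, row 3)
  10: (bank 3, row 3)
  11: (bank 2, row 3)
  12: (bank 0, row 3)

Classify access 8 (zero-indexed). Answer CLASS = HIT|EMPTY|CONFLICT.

  [0] b3 r2: no row ⇒ E
  [1] b3 r2: had r2 ⇒ H
  [2] b3 r5: had r2 ⇒ C
  [3] b1 r4: no row ⇒ E
  [4] b3 r0: had r5 ⇒ C
  [5] b3 r5: had r0 ⇒ C
  [6] b3 r2: had r5 ⇒ C
  [7] b2 r3: no row ⇒ E
  [8] b3 r3: had r2 ⇒ C
  [9] b3 r3: had r3 ⇒ H
  [10] b3 r3: had r3 ⇒ H
  [11] b2 r3: had r3 ⇒ H
  [12] b0 r3: no row ⇒ E

CLASS = CONFLICT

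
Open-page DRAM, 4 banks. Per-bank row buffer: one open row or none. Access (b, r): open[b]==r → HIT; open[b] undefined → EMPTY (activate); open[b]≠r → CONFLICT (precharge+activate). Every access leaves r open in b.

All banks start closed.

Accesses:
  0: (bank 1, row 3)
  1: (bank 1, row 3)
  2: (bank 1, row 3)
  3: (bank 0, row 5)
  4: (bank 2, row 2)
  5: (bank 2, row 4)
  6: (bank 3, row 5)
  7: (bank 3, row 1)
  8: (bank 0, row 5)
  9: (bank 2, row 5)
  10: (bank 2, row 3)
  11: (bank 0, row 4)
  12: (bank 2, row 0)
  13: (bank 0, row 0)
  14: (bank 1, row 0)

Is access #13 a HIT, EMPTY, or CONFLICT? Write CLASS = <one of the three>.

CLASS = CONFLICT

step 0: bank1 None->3 [EMPTY]
step 1: bank1 3->3 [HIT]
step 2: bank1 3->3 [HIT]
step 3: bank0 None->5 [EMPTY]
step 4: bank2 None->2 [EMPTY]
step 5: bank2 2->4 [CONFLICT]
step 6: bank3 None->5 [EMPTY]
step 7: bank3 5->1 [CONFLICT]
step 8: bank0 5->5 [HIT]
step 9: bank2 4->5 [CONFLICT]
step 10: bank2 5->3 [CONFLICT]
step 11: bank0 5->4 [CONFLICT]
step 12: bank2 3->0 [CONFLICT]
step 13: bank0 4->0 [CONFLICT]
step 14: bank1 3->0 [CONFLICT]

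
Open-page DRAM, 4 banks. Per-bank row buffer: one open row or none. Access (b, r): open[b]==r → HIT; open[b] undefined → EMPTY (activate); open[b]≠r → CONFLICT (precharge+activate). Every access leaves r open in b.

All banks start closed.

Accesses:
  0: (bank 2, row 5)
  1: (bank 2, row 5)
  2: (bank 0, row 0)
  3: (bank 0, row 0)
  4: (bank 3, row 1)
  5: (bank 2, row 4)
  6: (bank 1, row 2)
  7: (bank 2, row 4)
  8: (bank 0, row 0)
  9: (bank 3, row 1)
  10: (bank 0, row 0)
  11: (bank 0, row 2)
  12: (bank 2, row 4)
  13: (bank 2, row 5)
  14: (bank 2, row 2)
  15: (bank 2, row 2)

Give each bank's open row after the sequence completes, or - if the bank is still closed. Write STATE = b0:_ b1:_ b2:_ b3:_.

#0 (2,5) E
#1 (2,5) H  (was 5)
#2 (0,0) E
#3 (0,0) H  (was 0)
#4 (3,1) E
#5 (2,4) C  (was 5)
#6 (1,2) E
#7 (2,4) H  (was 4)
#8 (0,0) H  (was 0)
#9 (3,1) H  (was 1)
#10 (0,0) H  (was 0)
#11 (0,2) C  (was 0)
#12 (2,4) H  (was 4)
#13 (2,5) C  (was 4)
#14 (2,2) C  (was 5)
#15 (2,2) H  (was 2)

STATE = b0:2 b1:2 b2:2 b3:1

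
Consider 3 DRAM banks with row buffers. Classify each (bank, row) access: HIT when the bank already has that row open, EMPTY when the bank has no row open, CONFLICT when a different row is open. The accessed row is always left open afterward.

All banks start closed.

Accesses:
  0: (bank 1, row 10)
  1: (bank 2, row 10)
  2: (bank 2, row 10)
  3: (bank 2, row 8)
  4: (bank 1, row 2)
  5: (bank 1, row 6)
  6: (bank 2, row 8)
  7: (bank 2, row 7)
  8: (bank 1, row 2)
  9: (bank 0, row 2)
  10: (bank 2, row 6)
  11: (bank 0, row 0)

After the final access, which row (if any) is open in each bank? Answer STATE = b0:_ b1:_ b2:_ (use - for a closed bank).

STATE = b0:0 b1:2 b2:6

  [0] b1 r10: no row ⇒ E
  [1] b2 r10: no row ⇒ E
  [2] b2 r10: had r10 ⇒ H
  [3] b2 r8: had r10 ⇒ C
  [4] b1 r2: had r10 ⇒ C
  [5] b1 r6: had r2 ⇒ C
  [6] b2 r8: had r8 ⇒ H
  [7] b2 r7: had r8 ⇒ C
  [8] b1 r2: had r6 ⇒ C
  [9] b0 r2: no row ⇒ E
  [10] b2 r6: had r7 ⇒ C
  [11] b0 r0: had r2 ⇒ C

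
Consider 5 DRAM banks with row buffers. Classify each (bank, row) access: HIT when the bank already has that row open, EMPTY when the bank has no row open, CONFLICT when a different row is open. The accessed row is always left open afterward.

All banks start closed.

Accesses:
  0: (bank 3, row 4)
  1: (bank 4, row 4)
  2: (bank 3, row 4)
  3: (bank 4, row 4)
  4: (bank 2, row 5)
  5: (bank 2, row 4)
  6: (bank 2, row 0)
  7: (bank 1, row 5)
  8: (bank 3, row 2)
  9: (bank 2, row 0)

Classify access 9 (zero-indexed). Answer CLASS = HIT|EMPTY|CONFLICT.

CLASS = HIT

step 0: bank3 None->4 [EMPTY]
step 1: bank4 None->4 [EMPTY]
step 2: bank3 4->4 [HIT]
step 3: bank4 4->4 [HIT]
step 4: bank2 None->5 [EMPTY]
step 5: bank2 5->4 [CONFLICT]
step 6: bank2 4->0 [CONFLICT]
step 7: bank1 None->5 [EMPTY]
step 8: bank3 4->2 [CONFLICT]
step 9: bank2 0->0 [HIT]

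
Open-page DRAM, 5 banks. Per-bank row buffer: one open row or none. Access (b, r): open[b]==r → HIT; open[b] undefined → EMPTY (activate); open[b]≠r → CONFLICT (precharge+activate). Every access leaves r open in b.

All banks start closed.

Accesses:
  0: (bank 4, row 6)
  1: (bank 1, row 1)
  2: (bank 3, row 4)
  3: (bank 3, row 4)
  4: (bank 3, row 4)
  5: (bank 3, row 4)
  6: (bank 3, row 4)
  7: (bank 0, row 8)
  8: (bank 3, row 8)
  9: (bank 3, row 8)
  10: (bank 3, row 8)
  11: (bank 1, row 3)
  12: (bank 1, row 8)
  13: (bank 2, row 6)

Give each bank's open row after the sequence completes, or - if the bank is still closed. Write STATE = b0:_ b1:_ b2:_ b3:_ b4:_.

0: bank 4 row 6 — prev None → EMPTY
1: bank 1 row 1 — prev None → EMPTY
2: bank 3 row 4 — prev None → EMPTY
3: bank 3 row 4 — prev 4 → HIT
4: bank 3 row 4 — prev 4 → HIT
5: bank 3 row 4 — prev 4 → HIT
6: bank 3 row 4 — prev 4 → HIT
7: bank 0 row 8 — prev None → EMPTY
8: bank 3 row 8 — prev 4 → CONFLICT
9: bank 3 row 8 — prev 8 → HIT
10: bank 3 row 8 — prev 8 → HIT
11: bank 1 row 3 — prev 1 → CONFLICT
12: bank 1 row 8 — prev 3 → CONFLICT
13: bank 2 row 6 — prev None → EMPTY

STATE = b0:8 b1:8 b2:6 b3:8 b4:6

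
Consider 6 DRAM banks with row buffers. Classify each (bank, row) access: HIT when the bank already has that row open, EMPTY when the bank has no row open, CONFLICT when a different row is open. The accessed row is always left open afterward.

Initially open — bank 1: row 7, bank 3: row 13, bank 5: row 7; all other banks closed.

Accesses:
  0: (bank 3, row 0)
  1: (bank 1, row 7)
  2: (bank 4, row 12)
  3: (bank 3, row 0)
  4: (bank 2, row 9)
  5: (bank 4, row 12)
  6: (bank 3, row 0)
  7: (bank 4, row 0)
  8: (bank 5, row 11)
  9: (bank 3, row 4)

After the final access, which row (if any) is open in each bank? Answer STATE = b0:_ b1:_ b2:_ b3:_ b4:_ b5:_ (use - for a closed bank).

STATE = b0:- b1:7 b2:9 b3:4 b4:0 b5:11

  [0] b3 r0: had r13 ⇒ C
  [1] b1 r7: had r7 ⇒ H
  [2] b4 r12: no row ⇒ E
  [3] b3 r0: had r0 ⇒ H
  [4] b2 r9: no row ⇒ E
  [5] b4 r12: had r12 ⇒ H
  [6] b3 r0: had r0 ⇒ H
  [7] b4 r0: had r12 ⇒ C
  [8] b5 r11: had r7 ⇒ C
  [9] b3 r4: had r0 ⇒ C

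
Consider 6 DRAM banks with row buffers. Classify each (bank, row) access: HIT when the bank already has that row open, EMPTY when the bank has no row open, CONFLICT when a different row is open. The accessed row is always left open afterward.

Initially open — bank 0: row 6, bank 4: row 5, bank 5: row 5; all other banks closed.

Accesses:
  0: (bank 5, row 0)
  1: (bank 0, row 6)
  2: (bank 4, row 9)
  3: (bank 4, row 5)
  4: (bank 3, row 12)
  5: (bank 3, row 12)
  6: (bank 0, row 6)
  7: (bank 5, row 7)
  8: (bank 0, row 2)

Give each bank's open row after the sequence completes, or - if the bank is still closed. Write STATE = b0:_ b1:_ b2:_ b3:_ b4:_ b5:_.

STATE = b0:2 b1:- b2:- b3:12 b4:5 b5:7

  [0] b5 r0: had r5 ⇒ C
  [1] b0 r6: had r6 ⇒ H
  [2] b4 r9: had r5 ⇒ C
  [3] b4 r5: had r9 ⇒ C
  [4] b3 r12: no row ⇒ E
  [5] b3 r12: had r12 ⇒ H
  [6] b0 r6: had r6 ⇒ H
  [7] b5 r7: had r0 ⇒ C
  [8] b0 r2: had r6 ⇒ C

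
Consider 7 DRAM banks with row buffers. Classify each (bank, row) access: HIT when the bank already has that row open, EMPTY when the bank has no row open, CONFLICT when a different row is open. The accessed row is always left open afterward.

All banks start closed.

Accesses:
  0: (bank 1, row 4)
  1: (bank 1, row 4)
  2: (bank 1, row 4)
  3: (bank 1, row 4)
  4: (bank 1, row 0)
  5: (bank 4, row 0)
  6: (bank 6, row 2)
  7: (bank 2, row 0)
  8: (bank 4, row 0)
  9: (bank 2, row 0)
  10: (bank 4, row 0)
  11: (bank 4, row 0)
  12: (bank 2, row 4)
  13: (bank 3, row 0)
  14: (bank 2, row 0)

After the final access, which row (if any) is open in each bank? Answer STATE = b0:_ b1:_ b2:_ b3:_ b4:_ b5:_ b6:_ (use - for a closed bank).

0: bank 1 row 4 — prev None → EMPTY
1: bank 1 row 4 — prev 4 → HIT
2: bank 1 row 4 — prev 4 → HIT
3: bank 1 row 4 — prev 4 → HIT
4: bank 1 row 0 — prev 4 → CONFLICT
5: bank 4 row 0 — prev None → EMPTY
6: bank 6 row 2 — prev None → EMPTY
7: bank 2 row 0 — prev None → EMPTY
8: bank 4 row 0 — prev 0 → HIT
9: bank 2 row 0 — prev 0 → HIT
10: bank 4 row 0 — prev 0 → HIT
11: bank 4 row 0 — prev 0 → HIT
12: bank 2 row 4 — prev 0 → CONFLICT
13: bank 3 row 0 — prev None → EMPTY
14: bank 2 row 0 — prev 4 → CONFLICT

STATE = b0:- b1:0 b2:0 b3:0 b4:0 b5:- b6:2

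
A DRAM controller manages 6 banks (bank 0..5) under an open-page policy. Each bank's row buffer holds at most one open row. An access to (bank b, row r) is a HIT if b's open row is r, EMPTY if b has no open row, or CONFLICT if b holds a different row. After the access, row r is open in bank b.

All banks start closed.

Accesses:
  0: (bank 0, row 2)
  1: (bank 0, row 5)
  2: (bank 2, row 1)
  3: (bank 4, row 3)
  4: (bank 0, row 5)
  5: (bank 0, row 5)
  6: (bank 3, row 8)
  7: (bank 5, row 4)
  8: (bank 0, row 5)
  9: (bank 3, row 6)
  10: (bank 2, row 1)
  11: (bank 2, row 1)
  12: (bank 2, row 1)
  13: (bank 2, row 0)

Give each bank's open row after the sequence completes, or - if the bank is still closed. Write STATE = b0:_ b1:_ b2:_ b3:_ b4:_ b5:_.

STATE = b0:5 b1:- b2:0 b3:6 b4:3 b5:4

0: bank 0 row 2 — prev None → EMPTY
1: bank 0 row 5 — prev 2 → CONFLICT
2: bank 2 row 1 — prev None → EMPTY
3: bank 4 row 3 — prev None → EMPTY
4: bank 0 row 5 — prev 5 → HIT
5: bank 0 row 5 — prev 5 → HIT
6: bank 3 row 8 — prev None → EMPTY
7: bank 5 row 4 — prev None → EMPTY
8: bank 0 row 5 — prev 5 → HIT
9: bank 3 row 6 — prev 8 → CONFLICT
10: bank 2 row 1 — prev 1 → HIT
11: bank 2 row 1 — prev 1 → HIT
12: bank 2 row 1 — prev 1 → HIT
13: bank 2 row 0 — prev 1 → CONFLICT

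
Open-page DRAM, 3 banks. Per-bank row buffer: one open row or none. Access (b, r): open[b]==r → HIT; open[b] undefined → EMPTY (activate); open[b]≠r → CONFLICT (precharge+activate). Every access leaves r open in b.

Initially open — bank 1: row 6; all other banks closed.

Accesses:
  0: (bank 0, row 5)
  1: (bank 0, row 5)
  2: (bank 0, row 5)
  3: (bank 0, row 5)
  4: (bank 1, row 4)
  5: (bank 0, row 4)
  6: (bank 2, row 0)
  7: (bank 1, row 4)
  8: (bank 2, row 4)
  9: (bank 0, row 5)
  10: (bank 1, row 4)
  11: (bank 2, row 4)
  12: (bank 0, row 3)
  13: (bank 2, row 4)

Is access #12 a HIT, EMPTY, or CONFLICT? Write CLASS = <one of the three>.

CLASS = CONFLICT

#0 (0,5) E
#1 (0,5) H  (was 5)
#2 (0,5) H  (was 5)
#3 (0,5) H  (was 5)
#4 (1,4) C  (was 6)
#5 (0,4) C  (was 5)
#6 (2,0) E
#7 (1,4) H  (was 4)
#8 (2,4) C  (was 0)
#9 (0,5) C  (was 4)
#10 (1,4) H  (was 4)
#11 (2,4) H  (was 4)
#12 (0,3) C  (was 5)
#13 (2,4) H  (was 4)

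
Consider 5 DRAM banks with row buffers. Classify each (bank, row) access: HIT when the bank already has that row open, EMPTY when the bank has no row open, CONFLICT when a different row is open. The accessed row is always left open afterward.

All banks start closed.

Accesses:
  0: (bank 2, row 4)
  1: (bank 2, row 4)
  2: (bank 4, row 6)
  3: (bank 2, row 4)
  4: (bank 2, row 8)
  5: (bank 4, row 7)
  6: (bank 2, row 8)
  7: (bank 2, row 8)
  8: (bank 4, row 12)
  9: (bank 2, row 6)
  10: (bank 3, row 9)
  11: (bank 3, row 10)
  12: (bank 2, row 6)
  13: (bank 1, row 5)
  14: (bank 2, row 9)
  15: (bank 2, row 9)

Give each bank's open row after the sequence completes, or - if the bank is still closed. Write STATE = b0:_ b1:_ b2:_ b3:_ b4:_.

STATE = b0:- b1:5 b2:9 b3:10 b4:12

0: bank 2 row 4 — prev None → EMPTY
1: bank 2 row 4 — prev 4 → HIT
2: bank 4 row 6 — prev None → EMPTY
3: bank 2 row 4 — prev 4 → HIT
4: bank 2 row 8 — prev 4 → CONFLICT
5: bank 4 row 7 — prev 6 → CONFLICT
6: bank 2 row 8 — prev 8 → HIT
7: bank 2 row 8 — prev 8 → HIT
8: bank 4 row 12 — prev 7 → CONFLICT
9: bank 2 row 6 — prev 8 → CONFLICT
10: bank 3 row 9 — prev None → EMPTY
11: bank 3 row 10 — prev 9 → CONFLICT
12: bank 2 row 6 — prev 6 → HIT
13: bank 1 row 5 — prev None → EMPTY
14: bank 2 row 9 — prev 6 → CONFLICT
15: bank 2 row 9 — prev 9 → HIT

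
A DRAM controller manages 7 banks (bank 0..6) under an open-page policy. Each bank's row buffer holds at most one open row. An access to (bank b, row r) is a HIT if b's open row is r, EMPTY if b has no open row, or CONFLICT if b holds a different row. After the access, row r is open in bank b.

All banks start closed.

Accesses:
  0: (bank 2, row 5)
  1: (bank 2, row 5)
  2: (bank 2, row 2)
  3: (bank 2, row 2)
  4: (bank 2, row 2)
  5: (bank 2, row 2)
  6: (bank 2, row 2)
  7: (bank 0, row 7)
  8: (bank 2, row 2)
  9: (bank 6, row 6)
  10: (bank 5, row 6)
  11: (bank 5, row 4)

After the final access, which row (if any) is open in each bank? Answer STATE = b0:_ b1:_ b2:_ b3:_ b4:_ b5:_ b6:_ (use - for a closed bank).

#0 (2,5) E
#1 (2,5) H  (was 5)
#2 (2,2) C  (was 5)
#3 (2,2) H  (was 2)
#4 (2,2) H  (was 2)
#5 (2,2) H  (was 2)
#6 (2,2) H  (was 2)
#7 (0,7) E
#8 (2,2) H  (was 2)
#9 (6,6) E
#10 (5,6) E
#11 (5,4) C  (was 6)

STATE = b0:7 b1:- b2:2 b3:- b4:- b5:4 b6:6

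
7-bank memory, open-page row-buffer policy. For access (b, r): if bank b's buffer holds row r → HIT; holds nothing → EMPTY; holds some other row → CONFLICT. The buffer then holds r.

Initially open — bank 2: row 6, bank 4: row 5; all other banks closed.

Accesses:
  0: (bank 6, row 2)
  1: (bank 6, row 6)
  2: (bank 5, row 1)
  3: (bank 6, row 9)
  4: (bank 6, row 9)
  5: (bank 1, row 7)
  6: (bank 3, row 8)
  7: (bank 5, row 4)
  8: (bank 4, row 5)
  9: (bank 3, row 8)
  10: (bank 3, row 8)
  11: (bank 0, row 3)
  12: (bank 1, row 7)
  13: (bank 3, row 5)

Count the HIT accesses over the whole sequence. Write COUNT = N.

COUNT = 5

#0 (6,2) E
#1 (6,6) C  (was 2)
#2 (5,1) E
#3 (6,9) C  (was 6)
#4 (6,9) H  (was 9)
#5 (1,7) E
#6 (3,8) E
#7 (5,4) C  (was 1)
#8 (4,5) H  (was 5)
#9 (3,8) H  (was 8)
#10 (3,8) H  (was 8)
#11 (0,3) E
#12 (1,7) H  (was 7)
#13 (3,5) C  (was 8)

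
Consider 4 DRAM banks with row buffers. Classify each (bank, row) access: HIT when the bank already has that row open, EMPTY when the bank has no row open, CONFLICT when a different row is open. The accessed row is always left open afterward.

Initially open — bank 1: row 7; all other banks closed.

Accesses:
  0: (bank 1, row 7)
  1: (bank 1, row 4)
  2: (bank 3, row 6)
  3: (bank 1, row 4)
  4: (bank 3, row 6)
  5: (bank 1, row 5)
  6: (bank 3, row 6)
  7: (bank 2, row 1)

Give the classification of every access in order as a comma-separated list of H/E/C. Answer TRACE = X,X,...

step 0: bank1 7->7 [HIT]
step 1: bank1 7->4 [CONFLICT]
step 2: bank3 None->6 [EMPTY]
step 3: bank1 4->4 [HIT]
step 4: bank3 6->6 [HIT]
step 5: bank1 4->5 [CONFLICT]
step 6: bank3 6->6 [HIT]
step 7: bank2 None->1 [EMPTY]

TRACE = H,C,E,H,H,C,H,E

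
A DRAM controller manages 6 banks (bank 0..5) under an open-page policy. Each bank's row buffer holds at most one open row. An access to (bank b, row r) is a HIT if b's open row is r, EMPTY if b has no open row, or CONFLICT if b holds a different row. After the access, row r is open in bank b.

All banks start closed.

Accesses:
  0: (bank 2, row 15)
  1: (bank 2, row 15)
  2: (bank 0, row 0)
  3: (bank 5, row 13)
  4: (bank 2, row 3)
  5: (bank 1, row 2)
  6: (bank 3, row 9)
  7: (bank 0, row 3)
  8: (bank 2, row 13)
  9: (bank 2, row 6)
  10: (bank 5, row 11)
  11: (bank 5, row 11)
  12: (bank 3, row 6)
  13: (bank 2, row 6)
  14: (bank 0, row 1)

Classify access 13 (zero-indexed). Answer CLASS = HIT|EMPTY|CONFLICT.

#0 (2,15) E
#1 (2,15) H  (was 15)
#2 (0,0) E
#3 (5,13) E
#4 (2,3) C  (was 15)
#5 (1,2) E
#6 (3,9) E
#7 (0,3) C  (was 0)
#8 (2,13) C  (was 3)
#9 (2,6) C  (was 13)
#10 (5,11) C  (was 13)
#11 (5,11) H  (was 11)
#12 (3,6) C  (was 9)
#13 (2,6) H  (was 6)
#14 (0,1) C  (was 3)

CLASS = HIT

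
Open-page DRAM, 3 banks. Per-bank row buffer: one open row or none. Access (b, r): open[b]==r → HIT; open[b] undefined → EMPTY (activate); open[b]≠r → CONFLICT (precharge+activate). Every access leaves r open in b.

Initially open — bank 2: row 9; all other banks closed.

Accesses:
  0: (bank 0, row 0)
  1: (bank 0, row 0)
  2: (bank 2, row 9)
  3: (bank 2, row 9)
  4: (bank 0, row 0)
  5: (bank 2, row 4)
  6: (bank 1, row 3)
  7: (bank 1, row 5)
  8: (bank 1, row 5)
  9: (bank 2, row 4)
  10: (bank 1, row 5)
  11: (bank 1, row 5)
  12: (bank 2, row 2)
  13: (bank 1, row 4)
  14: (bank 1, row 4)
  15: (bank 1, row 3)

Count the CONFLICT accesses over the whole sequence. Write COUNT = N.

0: bank 0 row 0 — prev None → EMPTY
1: bank 0 row 0 — prev 0 → HIT
2: bank 2 row 9 — prev 9 → HIT
3: bank 2 row 9 — prev 9 → HIT
4: bank 0 row 0 — prev 0 → HIT
5: bank 2 row 4 — prev 9 → CONFLICT
6: bank 1 row 3 — prev None → EMPTY
7: bank 1 row 5 — prev 3 → CONFLICT
8: bank 1 row 5 — prev 5 → HIT
9: bank 2 row 4 — prev 4 → HIT
10: bank 1 row 5 — prev 5 → HIT
11: bank 1 row 5 — prev 5 → HIT
12: bank 2 row 2 — prev 4 → CONFLICT
13: bank 1 row 4 — prev 5 → CONFLICT
14: bank 1 row 4 — prev 4 → HIT
15: bank 1 row 3 — prev 4 → CONFLICT

COUNT = 5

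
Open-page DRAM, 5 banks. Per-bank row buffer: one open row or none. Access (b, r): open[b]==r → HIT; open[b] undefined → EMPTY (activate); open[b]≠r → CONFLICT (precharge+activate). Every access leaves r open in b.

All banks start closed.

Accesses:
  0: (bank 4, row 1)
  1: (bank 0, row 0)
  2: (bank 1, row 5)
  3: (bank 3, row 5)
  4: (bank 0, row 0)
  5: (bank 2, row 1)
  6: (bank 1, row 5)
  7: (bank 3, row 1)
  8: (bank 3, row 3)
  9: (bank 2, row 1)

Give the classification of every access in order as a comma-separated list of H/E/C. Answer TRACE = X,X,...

#0 (4,1) E
#1 (0,0) E
#2 (1,5) E
#3 (3,5) E
#4 (0,0) H  (was 0)
#5 (2,1) E
#6 (1,5) H  (was 5)
#7 (3,1) C  (was 5)
#8 (3,3) C  (was 1)
#9 (2,1) H  (was 1)

TRACE = E,E,E,E,H,E,H,C,C,H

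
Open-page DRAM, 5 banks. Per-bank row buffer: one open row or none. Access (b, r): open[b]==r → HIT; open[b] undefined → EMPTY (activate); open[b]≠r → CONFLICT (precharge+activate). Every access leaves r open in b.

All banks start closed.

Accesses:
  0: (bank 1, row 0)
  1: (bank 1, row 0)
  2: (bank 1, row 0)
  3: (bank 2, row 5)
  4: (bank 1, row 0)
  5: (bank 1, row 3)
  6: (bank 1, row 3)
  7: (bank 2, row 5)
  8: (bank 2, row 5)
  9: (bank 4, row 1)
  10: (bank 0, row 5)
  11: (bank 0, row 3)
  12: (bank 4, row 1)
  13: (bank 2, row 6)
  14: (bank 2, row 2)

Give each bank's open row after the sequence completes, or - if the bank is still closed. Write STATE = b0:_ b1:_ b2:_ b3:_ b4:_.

STATE = b0:3 b1:3 b2:2 b3:- b4:1

0: bank 1 row 0 — prev None → EMPTY
1: bank 1 row 0 — prev 0 → HIT
2: bank 1 row 0 — prev 0 → HIT
3: bank 2 row 5 — prev None → EMPTY
4: bank 1 row 0 — prev 0 → HIT
5: bank 1 row 3 — prev 0 → CONFLICT
6: bank 1 row 3 — prev 3 → HIT
7: bank 2 row 5 — prev 5 → HIT
8: bank 2 row 5 — prev 5 → HIT
9: bank 4 row 1 — prev None → EMPTY
10: bank 0 row 5 — prev None → EMPTY
11: bank 0 row 3 — prev 5 → CONFLICT
12: bank 4 row 1 — prev 1 → HIT
13: bank 2 row 6 — prev 5 → CONFLICT
14: bank 2 row 2 — prev 6 → CONFLICT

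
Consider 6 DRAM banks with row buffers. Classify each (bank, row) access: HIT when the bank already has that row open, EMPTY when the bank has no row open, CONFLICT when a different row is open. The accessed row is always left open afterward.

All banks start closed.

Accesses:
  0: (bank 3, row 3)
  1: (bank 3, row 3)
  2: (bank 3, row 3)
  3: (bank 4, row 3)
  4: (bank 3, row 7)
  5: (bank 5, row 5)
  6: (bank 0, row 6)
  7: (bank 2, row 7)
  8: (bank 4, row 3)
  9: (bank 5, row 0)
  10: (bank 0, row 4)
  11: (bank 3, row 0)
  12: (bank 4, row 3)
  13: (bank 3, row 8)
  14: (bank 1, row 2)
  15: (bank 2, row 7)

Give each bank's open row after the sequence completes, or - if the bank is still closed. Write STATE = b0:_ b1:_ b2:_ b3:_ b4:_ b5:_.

  [0] b3 r3: no row ⇒ E
  [1] b3 r3: had r3 ⇒ H
  [2] b3 r3: had r3 ⇒ H
  [3] b4 r3: no row ⇒ E
  [4] b3 r7: had r3 ⇒ C
  [5] b5 r5: no row ⇒ E
  [6] b0 r6: no row ⇒ E
  [7] b2 r7: no row ⇒ E
  [8] b4 r3: had r3 ⇒ H
  [9] b5 r0: had r5 ⇒ C
  [10] b0 r4: had r6 ⇒ C
  [11] b3 r0: had r7 ⇒ C
  [12] b4 r3: had r3 ⇒ H
  [13] b3 r8: had r0 ⇒ C
  [14] b1 r2: no row ⇒ E
  [15] b2 r7: had r7 ⇒ H

STATE = b0:4 b1:2 b2:7 b3:8 b4:3 b5:0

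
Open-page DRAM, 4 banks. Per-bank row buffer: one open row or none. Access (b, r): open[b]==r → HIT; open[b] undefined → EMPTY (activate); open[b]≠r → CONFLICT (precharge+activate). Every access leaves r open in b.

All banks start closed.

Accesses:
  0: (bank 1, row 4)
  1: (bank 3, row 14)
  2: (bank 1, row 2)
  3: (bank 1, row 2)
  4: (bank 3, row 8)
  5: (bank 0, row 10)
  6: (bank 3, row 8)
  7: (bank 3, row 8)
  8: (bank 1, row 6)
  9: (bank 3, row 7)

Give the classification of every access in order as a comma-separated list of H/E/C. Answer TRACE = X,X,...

0: bank 1 row 4 — prev None → EMPTY
1: bank 3 row 14 — prev None → EMPTY
2: bank 1 row 2 — prev 4 → CONFLICT
3: bank 1 row 2 — prev 2 → HIT
4: bank 3 row 8 — prev 14 → CONFLICT
5: bank 0 row 10 — prev None → EMPTY
6: bank 3 row 8 — prev 8 → HIT
7: bank 3 row 8 — prev 8 → HIT
8: bank 1 row 6 — prev 2 → CONFLICT
9: bank 3 row 7 — prev 8 → CONFLICT

TRACE = E,E,C,H,C,E,H,H,C,C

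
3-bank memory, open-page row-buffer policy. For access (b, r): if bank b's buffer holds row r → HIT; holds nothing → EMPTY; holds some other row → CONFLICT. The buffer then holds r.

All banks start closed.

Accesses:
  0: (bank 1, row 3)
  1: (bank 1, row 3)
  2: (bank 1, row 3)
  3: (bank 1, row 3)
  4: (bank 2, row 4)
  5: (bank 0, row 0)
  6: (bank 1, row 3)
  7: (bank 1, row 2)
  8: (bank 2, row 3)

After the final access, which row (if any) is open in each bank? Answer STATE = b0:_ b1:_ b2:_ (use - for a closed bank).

STATE = b0:0 b1:2 b2:3

0: bank 1 row 3 — prev None → EMPTY
1: bank 1 row 3 — prev 3 → HIT
2: bank 1 row 3 — prev 3 → HIT
3: bank 1 row 3 — prev 3 → HIT
4: bank 2 row 4 — prev None → EMPTY
5: bank 0 row 0 — prev None → EMPTY
6: bank 1 row 3 — prev 3 → HIT
7: bank 1 row 2 — prev 3 → CONFLICT
8: bank 2 row 3 — prev 4 → CONFLICT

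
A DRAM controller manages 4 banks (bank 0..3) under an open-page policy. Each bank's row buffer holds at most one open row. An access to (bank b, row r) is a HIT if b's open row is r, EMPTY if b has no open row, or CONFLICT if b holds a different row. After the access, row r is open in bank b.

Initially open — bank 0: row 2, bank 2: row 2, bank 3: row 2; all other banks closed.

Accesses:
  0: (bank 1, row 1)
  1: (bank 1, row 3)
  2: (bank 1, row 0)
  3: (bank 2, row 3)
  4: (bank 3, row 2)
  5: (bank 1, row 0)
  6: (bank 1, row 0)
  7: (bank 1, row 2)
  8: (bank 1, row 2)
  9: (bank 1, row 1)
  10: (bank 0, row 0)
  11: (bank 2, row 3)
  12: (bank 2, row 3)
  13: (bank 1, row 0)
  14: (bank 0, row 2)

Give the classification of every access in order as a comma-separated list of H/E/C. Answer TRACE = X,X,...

TRACE = E,C,C,C,H,H,H,C,H,C,C,H,H,C,C

step 0: bank1 None->1 [EMPTY]
step 1: bank1 1->3 [CONFLICT]
step 2: bank1 3->0 [CONFLICT]
step 3: bank2 2->3 [CONFLICT]
step 4: bank3 2->2 [HIT]
step 5: bank1 0->0 [HIT]
step 6: bank1 0->0 [HIT]
step 7: bank1 0->2 [CONFLICT]
step 8: bank1 2->2 [HIT]
step 9: bank1 2->1 [CONFLICT]
step 10: bank0 2->0 [CONFLICT]
step 11: bank2 3->3 [HIT]
step 12: bank2 3->3 [HIT]
step 13: bank1 1->0 [CONFLICT]
step 14: bank0 0->2 [CONFLICT]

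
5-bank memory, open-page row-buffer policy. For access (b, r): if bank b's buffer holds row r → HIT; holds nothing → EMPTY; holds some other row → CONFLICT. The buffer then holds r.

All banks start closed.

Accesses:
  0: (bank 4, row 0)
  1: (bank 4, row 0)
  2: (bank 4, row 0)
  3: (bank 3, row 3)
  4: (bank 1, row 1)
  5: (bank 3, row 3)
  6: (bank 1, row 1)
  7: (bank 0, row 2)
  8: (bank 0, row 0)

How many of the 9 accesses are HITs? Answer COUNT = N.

COUNT = 4

#0 (4,0) E
#1 (4,0) H  (was 0)
#2 (4,0) H  (was 0)
#3 (3,3) E
#4 (1,1) E
#5 (3,3) H  (was 3)
#6 (1,1) H  (was 1)
#7 (0,2) E
#8 (0,0) C  (was 2)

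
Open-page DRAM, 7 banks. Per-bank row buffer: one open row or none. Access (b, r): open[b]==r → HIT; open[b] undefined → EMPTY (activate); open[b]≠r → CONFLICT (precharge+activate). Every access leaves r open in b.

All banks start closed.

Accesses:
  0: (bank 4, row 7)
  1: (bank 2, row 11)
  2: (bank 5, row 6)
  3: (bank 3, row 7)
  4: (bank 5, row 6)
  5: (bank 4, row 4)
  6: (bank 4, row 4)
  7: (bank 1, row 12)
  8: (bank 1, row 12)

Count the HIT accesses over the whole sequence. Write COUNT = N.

  [0] b4 r7: no row ⇒ E
  [1] b2 r11: no row ⇒ E
  [2] b5 r6: no row ⇒ E
  [3] b3 r7: no row ⇒ E
  [4] b5 r6: had r6 ⇒ H
  [5] b4 r4: had r7 ⇒ C
  [6] b4 r4: had r4 ⇒ H
  [7] b1 r12: no row ⇒ E
  [8] b1 r12: had r12 ⇒ H

COUNT = 3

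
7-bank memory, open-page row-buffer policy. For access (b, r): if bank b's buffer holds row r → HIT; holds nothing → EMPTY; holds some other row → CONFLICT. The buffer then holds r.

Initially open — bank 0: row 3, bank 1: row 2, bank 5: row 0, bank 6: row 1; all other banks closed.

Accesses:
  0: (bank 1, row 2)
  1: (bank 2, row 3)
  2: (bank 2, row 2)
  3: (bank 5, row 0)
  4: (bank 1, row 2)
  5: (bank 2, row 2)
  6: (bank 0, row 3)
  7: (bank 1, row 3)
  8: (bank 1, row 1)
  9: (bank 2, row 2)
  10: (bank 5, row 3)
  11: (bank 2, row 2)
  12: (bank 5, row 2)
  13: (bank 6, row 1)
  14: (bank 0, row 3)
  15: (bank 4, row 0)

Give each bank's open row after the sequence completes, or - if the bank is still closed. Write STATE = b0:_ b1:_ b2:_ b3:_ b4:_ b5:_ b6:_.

  [0] b1 r2: had r2 ⇒ H
  [1] b2 r3: no row ⇒ E
  [2] b2 r2: had r3 ⇒ C
  [3] b5 r0: had r0 ⇒ H
  [4] b1 r2: had r2 ⇒ H
  [5] b2 r2: had r2 ⇒ H
  [6] b0 r3: had r3 ⇒ H
  [7] b1 r3: had r2 ⇒ C
  [8] b1 r1: had r3 ⇒ C
  [9] b2 r2: had r2 ⇒ H
  [10] b5 r3: had r0 ⇒ C
  [11] b2 r2: had r2 ⇒ H
  [12] b5 r2: had r3 ⇒ C
  [13] b6 r1: had r1 ⇒ H
  [14] b0 r3: had r3 ⇒ H
  [15] b4 r0: no row ⇒ E

STATE = b0:3 b1:1 b2:2 b3:- b4:0 b5:2 b6:1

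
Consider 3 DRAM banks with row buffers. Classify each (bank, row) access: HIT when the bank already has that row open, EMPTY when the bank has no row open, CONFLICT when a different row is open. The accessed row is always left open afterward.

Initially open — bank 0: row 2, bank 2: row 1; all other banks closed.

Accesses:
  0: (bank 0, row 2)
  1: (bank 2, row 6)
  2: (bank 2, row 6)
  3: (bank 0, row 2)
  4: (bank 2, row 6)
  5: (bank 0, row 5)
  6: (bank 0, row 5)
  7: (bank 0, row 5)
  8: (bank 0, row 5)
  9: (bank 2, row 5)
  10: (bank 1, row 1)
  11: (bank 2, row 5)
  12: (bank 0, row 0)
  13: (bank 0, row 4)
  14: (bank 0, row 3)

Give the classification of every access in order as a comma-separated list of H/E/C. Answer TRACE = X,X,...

TRACE = H,C,H,H,H,C,H,H,H,C,E,H,C,C,C

#0 (0,2) H  (was 2)
#1 (2,6) C  (was 1)
#2 (2,6) H  (was 6)
#3 (0,2) H  (was 2)
#4 (2,6) H  (was 6)
#5 (0,5) C  (was 2)
#6 (0,5) H  (was 5)
#7 (0,5) H  (was 5)
#8 (0,5) H  (was 5)
#9 (2,5) C  (was 6)
#10 (1,1) E
#11 (2,5) H  (was 5)
#12 (0,0) C  (was 5)
#13 (0,4) C  (was 0)
#14 (0,3) C  (was 4)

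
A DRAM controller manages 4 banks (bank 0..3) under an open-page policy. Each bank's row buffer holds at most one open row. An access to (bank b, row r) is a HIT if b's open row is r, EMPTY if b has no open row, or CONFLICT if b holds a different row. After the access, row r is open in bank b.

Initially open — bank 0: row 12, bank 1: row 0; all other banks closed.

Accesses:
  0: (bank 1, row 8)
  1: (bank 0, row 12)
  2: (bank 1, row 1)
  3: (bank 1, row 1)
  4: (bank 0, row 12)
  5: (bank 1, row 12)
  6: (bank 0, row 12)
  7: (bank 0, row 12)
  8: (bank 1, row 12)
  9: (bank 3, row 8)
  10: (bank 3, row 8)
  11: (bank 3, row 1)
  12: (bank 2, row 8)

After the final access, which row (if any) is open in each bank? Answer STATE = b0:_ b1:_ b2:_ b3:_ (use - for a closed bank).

  [0] b1 r8: had r0 ⇒ C
  [1] b0 r12: had r12 ⇒ H
  [2] b1 r1: had r8 ⇒ C
  [3] b1 r1: had r1 ⇒ H
  [4] b0 r12: had r12 ⇒ H
  [5] b1 r12: had r1 ⇒ C
  [6] b0 r12: had r12 ⇒ H
  [7] b0 r12: had r12 ⇒ H
  [8] b1 r12: had r12 ⇒ H
  [9] b3 r8: no row ⇒ E
  [10] b3 r8: had r8 ⇒ H
  [11] b3 r1: had r8 ⇒ C
  [12] b2 r8: no row ⇒ E

STATE = b0:12 b1:12 b2:8 b3:1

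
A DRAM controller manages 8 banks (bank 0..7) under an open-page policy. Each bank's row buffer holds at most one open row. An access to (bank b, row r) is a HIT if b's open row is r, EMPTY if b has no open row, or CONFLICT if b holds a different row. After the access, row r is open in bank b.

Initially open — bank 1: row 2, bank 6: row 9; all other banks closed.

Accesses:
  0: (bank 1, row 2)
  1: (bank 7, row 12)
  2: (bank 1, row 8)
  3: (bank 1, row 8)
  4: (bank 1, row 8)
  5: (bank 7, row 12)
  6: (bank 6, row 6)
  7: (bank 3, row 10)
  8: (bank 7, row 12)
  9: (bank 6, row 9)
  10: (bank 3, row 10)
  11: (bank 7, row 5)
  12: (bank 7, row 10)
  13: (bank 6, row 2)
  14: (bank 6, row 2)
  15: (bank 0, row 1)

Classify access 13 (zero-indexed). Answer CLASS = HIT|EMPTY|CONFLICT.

step 0: bank1 2->2 [HIT]
step 1: bank7 None->12 [EMPTY]
step 2: bank1 2->8 [CONFLICT]
step 3: bank1 8->8 [HIT]
step 4: bank1 8->8 [HIT]
step 5: bank7 12->12 [HIT]
step 6: bank6 9->6 [CONFLICT]
step 7: bank3 None->10 [EMPTY]
step 8: bank7 12->12 [HIT]
step 9: bank6 6->9 [CONFLICT]
step 10: bank3 10->10 [HIT]
step 11: bank7 12->5 [CONFLICT]
step 12: bank7 5->10 [CONFLICT]
step 13: bank6 9->2 [CONFLICT]
step 14: bank6 2->2 [HIT]
step 15: bank0 None->1 [EMPTY]

CLASS = CONFLICT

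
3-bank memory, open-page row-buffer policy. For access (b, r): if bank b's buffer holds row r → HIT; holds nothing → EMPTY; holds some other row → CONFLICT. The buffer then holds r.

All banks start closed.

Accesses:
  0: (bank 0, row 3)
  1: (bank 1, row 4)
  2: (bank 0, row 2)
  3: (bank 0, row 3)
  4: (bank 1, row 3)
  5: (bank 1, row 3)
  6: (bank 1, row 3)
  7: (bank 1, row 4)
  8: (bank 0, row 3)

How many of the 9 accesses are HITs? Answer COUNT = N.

#0 (0,3) E
#1 (1,4) E
#2 (0,2) C  (was 3)
#3 (0,3) C  (was 2)
#4 (1,3) C  (was 4)
#5 (1,3) H  (was 3)
#6 (1,3) H  (was 3)
#7 (1,4) C  (was 3)
#8 (0,3) H  (was 3)

COUNT = 3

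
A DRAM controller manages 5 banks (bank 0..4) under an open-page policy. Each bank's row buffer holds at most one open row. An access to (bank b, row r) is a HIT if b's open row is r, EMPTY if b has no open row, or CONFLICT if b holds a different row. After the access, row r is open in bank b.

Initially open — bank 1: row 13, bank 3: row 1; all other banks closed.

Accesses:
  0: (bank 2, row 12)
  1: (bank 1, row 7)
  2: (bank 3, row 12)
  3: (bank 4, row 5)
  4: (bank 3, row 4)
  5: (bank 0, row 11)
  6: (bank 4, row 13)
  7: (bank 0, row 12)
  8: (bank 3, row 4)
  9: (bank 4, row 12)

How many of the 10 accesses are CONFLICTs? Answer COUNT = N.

step 0: bank2 None->12 [EMPTY]
step 1: bank1 13->7 [CONFLICT]
step 2: bank3 1->12 [CONFLICT]
step 3: bank4 None->5 [EMPTY]
step 4: bank3 12->4 [CONFLICT]
step 5: bank0 None->11 [EMPTY]
step 6: bank4 5->13 [CONFLICT]
step 7: bank0 11->12 [CONFLICT]
step 8: bank3 4->4 [HIT]
step 9: bank4 13->12 [CONFLICT]

COUNT = 6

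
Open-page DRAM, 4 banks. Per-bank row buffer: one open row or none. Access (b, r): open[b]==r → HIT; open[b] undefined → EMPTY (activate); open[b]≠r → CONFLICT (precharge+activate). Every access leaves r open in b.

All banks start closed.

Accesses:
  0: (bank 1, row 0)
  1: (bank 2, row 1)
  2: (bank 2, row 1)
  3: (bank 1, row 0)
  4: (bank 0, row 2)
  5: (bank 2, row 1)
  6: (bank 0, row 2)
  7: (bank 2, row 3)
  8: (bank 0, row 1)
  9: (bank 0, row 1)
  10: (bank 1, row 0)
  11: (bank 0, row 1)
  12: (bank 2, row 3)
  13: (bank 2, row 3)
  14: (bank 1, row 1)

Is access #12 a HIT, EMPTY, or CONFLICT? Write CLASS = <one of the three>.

CLASS = HIT

  [0] b1 r0: no row ⇒ E
  [1] b2 r1: no row ⇒ E
  [2] b2 r1: had r1 ⇒ H
  [3] b1 r0: had r0 ⇒ H
  [4] b0 r2: no row ⇒ E
  [5] b2 r1: had r1 ⇒ H
  [6] b0 r2: had r2 ⇒ H
  [7] b2 r3: had r1 ⇒ C
  [8] b0 r1: had r2 ⇒ C
  [9] b0 r1: had r1 ⇒ H
  [10] b1 r0: had r0 ⇒ H
  [11] b0 r1: had r1 ⇒ H
  [12] b2 r3: had r3 ⇒ H
  [13] b2 r3: had r3 ⇒ H
  [14] b1 r1: had r0 ⇒ C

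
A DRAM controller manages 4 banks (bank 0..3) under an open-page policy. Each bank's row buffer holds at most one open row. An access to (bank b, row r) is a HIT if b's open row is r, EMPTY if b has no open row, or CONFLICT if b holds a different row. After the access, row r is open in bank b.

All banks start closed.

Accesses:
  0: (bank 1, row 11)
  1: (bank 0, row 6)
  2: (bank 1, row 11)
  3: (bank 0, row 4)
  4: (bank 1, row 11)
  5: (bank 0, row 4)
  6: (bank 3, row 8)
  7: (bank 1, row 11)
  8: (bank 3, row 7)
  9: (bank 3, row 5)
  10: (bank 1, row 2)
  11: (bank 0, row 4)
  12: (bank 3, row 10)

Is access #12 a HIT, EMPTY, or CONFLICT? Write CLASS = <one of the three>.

0: bank 1 row 11 — prev None → EMPTY
1: bank 0 row 6 — prev None → EMPTY
2: bank 1 row 11 — prev 11 → HIT
3: bank 0 row 4 — prev 6 → CONFLICT
4: bank 1 row 11 — prev 11 → HIT
5: bank 0 row 4 — prev 4 → HIT
6: bank 3 row 8 — prev None → EMPTY
7: bank 1 row 11 — prev 11 → HIT
8: bank 3 row 7 — prev 8 → CONFLICT
9: bank 3 row 5 — prev 7 → CONFLICT
10: bank 1 row 2 — prev 11 → CONFLICT
11: bank 0 row 4 — prev 4 → HIT
12: bank 3 row 10 — prev 5 → CONFLICT

CLASS = CONFLICT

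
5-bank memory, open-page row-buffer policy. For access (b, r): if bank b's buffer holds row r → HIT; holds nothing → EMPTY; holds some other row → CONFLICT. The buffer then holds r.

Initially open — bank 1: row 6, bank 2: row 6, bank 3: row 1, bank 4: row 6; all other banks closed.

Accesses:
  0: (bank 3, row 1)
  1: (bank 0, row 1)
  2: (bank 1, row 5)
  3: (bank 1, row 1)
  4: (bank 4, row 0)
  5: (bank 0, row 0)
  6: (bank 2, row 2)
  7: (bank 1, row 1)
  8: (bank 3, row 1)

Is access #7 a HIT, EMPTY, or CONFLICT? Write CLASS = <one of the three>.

CLASS = HIT

#0 (3,1) H  (was 1)
#1 (0,1) E
#2 (1,5) C  (was 6)
#3 (1,1) C  (was 5)
#4 (4,0) C  (was 6)
#5 (0,0) C  (was 1)
#6 (2,2) C  (was 6)
#7 (1,1) H  (was 1)
#8 (3,1) H  (was 1)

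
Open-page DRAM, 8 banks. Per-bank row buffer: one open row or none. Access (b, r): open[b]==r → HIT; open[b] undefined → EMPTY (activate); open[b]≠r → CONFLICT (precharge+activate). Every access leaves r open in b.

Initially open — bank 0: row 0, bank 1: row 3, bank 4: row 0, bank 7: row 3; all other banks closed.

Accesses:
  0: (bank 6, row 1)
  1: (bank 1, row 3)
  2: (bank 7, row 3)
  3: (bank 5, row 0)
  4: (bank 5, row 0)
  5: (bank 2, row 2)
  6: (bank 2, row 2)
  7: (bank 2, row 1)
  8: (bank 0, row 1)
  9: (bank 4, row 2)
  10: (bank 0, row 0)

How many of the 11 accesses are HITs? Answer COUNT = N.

COUNT = 4

step 0: bank6 None->1 [EMPTY]
step 1: bank1 3->3 [HIT]
step 2: bank7 3->3 [HIT]
step 3: bank5 None->0 [EMPTY]
step 4: bank5 0->0 [HIT]
step 5: bank2 None->2 [EMPTY]
step 6: bank2 2->2 [HIT]
step 7: bank2 2->1 [CONFLICT]
step 8: bank0 0->1 [CONFLICT]
step 9: bank4 0->2 [CONFLICT]
step 10: bank0 1->0 [CONFLICT]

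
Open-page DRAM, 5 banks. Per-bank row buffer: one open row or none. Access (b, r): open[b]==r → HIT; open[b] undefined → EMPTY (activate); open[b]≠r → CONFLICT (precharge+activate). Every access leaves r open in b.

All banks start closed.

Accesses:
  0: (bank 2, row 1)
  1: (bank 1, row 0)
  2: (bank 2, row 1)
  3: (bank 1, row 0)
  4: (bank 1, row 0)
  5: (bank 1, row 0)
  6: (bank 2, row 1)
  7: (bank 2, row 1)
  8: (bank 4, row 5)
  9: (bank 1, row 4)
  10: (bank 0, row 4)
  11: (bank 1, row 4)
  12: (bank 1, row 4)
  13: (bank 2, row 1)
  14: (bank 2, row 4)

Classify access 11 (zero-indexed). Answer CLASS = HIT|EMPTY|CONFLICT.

0: bank 2 row 1 — prev None → EMPTY
1: bank 1 row 0 — prev None → EMPTY
2: bank 2 row 1 — prev 1 → HIT
3: bank 1 row 0 — prev 0 → HIT
4: bank 1 row 0 — prev 0 → HIT
5: bank 1 row 0 — prev 0 → HIT
6: bank 2 row 1 — prev 1 → HIT
7: bank 2 row 1 — prev 1 → HIT
8: bank 4 row 5 — prev None → EMPTY
9: bank 1 row 4 — prev 0 → CONFLICT
10: bank 0 row 4 — prev None → EMPTY
11: bank 1 row 4 — prev 4 → HIT
12: bank 1 row 4 — prev 4 → HIT
13: bank 2 row 1 — prev 1 → HIT
14: bank 2 row 4 — prev 1 → CONFLICT

CLASS = HIT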